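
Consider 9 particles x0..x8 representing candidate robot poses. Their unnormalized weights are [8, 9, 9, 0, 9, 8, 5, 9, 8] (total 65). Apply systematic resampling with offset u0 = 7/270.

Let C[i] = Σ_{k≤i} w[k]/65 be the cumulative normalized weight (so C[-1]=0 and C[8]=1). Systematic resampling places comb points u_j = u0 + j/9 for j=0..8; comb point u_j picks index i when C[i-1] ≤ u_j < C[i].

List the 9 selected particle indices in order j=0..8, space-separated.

C = [8/65, 17/65, 2/5, 2/5, 7/13, 43/65, 48/65, 57/65, 1]
j=0: u_0=7/270 ∈ [0, 8/65) → index 0
j=1: u_1=37/270 ∈ [8/65, 17/65) → index 1
j=2: u_2=67/270 ∈ [8/65, 17/65) → index 1
j=3: u_3=97/270 ∈ [17/65, 2/5) → index 2
j=4: u_4=127/270 ∈ [2/5, 7/13) → index 4
j=5: u_5=157/270 ∈ [7/13, 43/65) → index 5
j=6: u_6=187/270 ∈ [43/65, 48/65) → index 6
j=7: u_7=217/270 ∈ [48/65, 57/65) → index 7
j=8: u_8=247/270 ∈ [57/65, 1) → index 8

0 1 1 2 4 5 6 7 8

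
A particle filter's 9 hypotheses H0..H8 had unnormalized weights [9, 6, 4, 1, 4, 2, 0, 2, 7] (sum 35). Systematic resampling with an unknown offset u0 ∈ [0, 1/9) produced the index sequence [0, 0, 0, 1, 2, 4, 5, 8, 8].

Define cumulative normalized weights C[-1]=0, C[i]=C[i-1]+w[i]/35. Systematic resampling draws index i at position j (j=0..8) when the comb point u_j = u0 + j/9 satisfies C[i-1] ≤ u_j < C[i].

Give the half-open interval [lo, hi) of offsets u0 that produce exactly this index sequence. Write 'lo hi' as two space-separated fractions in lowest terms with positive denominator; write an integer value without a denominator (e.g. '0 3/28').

C = [9/35, 3/7, 19/35, 4/7, 24/35, 26/35, 26/35, 4/5, 1]
j=0 picked index 0: u0 ∈ [0, 9/35)
j=1 picked index 0: u0 ∈ [-1/9, 46/315)
j=2 picked index 0: u0 ∈ [-2/9, 11/315)
j=3 picked index 1: u0 ∈ [-8/105, 2/21)
j=4 picked index 2: u0 ∈ [-1/63, 31/315)
j=5 picked index 4: u0 ∈ [1/63, 41/315)
j=6 picked index 5: u0 ∈ [2/105, 8/105)
j=7 picked index 8: u0 ∈ [1/45, 2/9)
j=8 picked index 8: u0 ∈ [-4/45, 1/9)
intersection: [1/45, 11/315)

1/45 11/315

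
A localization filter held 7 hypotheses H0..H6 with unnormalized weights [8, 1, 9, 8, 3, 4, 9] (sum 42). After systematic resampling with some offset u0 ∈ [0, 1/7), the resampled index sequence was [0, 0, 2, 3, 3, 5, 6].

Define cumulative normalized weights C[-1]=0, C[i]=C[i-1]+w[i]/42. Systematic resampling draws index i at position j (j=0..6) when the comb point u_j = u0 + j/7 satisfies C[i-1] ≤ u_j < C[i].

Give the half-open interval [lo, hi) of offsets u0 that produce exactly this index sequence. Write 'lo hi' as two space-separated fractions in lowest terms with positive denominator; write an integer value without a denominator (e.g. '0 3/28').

C = [4/21, 3/14, 3/7, 13/21, 29/42, 11/14, 1]
j=0 picked index 0: u0 ∈ [0, 4/21)
j=1 picked index 0: u0 ∈ [-1/7, 1/21)
j=2 picked index 2: u0 ∈ [-1/14, 1/7)
j=3 picked index 3: u0 ∈ [0, 4/21)
j=4 picked index 3: u0 ∈ [-1/7, 1/21)
j=5 picked index 5: u0 ∈ [-1/42, 1/14)
j=6 picked index 6: u0 ∈ [-1/14, 1/7)
intersection: [0, 1/21)

0 1/21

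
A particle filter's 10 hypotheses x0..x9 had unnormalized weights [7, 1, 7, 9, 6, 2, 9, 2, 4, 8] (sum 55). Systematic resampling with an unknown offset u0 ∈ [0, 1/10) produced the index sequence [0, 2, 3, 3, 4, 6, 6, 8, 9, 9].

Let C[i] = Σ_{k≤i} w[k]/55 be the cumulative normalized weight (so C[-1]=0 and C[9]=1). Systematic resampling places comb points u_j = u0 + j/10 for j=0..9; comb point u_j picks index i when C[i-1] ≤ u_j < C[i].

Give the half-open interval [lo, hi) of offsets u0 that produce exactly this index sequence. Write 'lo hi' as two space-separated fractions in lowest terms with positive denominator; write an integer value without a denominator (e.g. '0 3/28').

9/110 1/10

C = [7/55, 8/55, 3/11, 24/55, 6/11, 32/55, 41/55, 43/55, 47/55, 1]
j=0 picked index 0: u0 ∈ [0, 7/55)
j=1 picked index 2: u0 ∈ [1/22, 19/110)
j=2 picked index 3: u0 ∈ [4/55, 13/55)
j=3 picked index 3: u0 ∈ [-3/110, 3/22)
j=4 picked index 4: u0 ∈ [2/55, 8/55)
j=5 picked index 6: u0 ∈ [9/110, 27/110)
j=6 picked index 6: u0 ∈ [-1/55, 8/55)
j=7 picked index 8: u0 ∈ [9/110, 17/110)
j=8 picked index 9: u0 ∈ [3/55, 1/5)
j=9 picked index 9: u0 ∈ [-1/22, 1/10)
intersection: [9/110, 1/10)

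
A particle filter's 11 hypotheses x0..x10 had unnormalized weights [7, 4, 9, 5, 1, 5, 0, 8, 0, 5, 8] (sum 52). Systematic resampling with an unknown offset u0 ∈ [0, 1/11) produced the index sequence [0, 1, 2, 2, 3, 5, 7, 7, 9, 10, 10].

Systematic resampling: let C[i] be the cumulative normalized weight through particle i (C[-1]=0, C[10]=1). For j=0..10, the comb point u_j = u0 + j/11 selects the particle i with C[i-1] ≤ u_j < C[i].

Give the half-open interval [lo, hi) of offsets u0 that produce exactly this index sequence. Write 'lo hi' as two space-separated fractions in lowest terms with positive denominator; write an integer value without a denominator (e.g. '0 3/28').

29/572 1/11

C = [7/52, 11/52, 5/13, 25/52, 1/2, 31/52, 31/52, 3/4, 3/4, 11/13, 1]
j=0 picked index 0: u0 ∈ [0, 7/52)
j=1 picked index 1: u0 ∈ [25/572, 69/572)
j=2 picked index 2: u0 ∈ [17/572, 29/143)
j=3 picked index 2: u0 ∈ [-35/572, 16/143)
j=4 picked index 3: u0 ∈ [3/143, 67/572)
j=5 picked index 5: u0 ∈ [1/22, 81/572)
j=6 picked index 7: u0 ∈ [29/572, 9/44)
j=7 picked index 7: u0 ∈ [-23/572, 5/44)
j=8 picked index 9: u0 ∈ [1/44, 17/143)
j=9 picked index 10: u0 ∈ [4/143, 2/11)
j=10 picked index 10: u0 ∈ [-9/143, 1/11)
intersection: [29/572, 1/11)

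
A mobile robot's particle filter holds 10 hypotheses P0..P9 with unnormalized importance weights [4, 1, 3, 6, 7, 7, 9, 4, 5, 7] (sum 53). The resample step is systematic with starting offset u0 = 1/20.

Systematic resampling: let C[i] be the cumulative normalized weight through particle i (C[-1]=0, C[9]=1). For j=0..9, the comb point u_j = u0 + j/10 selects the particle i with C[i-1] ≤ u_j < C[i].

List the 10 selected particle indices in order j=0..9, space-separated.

0 2 3 4 5 6 6 7 8 9

C = [4/53, 5/53, 8/53, 14/53, 21/53, 28/53, 37/53, 41/53, 46/53, 1]
j=0: u_0=1/20 ∈ [0, 4/53) → index 0
j=1: u_1=3/20 ∈ [5/53, 8/53) → index 2
j=2: u_2=1/4 ∈ [8/53, 14/53) → index 3
j=3: u_3=7/20 ∈ [14/53, 21/53) → index 4
j=4: u_4=9/20 ∈ [21/53, 28/53) → index 5
j=5: u_5=11/20 ∈ [28/53, 37/53) → index 6
j=6: u_6=13/20 ∈ [28/53, 37/53) → index 6
j=7: u_7=3/4 ∈ [37/53, 41/53) → index 7
j=8: u_8=17/20 ∈ [41/53, 46/53) → index 8
j=9: u_9=19/20 ∈ [46/53, 1) → index 9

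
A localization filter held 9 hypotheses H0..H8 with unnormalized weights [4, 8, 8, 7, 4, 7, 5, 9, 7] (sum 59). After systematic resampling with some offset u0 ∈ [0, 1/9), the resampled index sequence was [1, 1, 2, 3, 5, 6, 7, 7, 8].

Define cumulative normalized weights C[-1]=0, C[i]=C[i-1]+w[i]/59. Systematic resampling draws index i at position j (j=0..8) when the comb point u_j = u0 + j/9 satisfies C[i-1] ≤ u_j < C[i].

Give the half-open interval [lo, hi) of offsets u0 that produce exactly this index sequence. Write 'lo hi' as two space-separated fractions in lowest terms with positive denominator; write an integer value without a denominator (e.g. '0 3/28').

C = [4/59, 12/59, 20/59, 27/59, 31/59, 38/59, 43/59, 52/59, 1]
j=0 picked index 1: u0 ∈ [4/59, 12/59)
j=1 picked index 1: u0 ∈ [-23/531, 49/531)
j=2 picked index 2: u0 ∈ [-10/531, 62/531)
j=3 picked index 3: u0 ∈ [1/177, 22/177)
j=4 picked index 5: u0 ∈ [43/531, 106/531)
j=5 picked index 6: u0 ∈ [47/531, 92/531)
j=6 picked index 7: u0 ∈ [11/177, 38/177)
j=7 picked index 7: u0 ∈ [-26/531, 55/531)
j=8 picked index 8: u0 ∈ [-4/531, 1/9)
intersection: [47/531, 49/531)

47/531 49/531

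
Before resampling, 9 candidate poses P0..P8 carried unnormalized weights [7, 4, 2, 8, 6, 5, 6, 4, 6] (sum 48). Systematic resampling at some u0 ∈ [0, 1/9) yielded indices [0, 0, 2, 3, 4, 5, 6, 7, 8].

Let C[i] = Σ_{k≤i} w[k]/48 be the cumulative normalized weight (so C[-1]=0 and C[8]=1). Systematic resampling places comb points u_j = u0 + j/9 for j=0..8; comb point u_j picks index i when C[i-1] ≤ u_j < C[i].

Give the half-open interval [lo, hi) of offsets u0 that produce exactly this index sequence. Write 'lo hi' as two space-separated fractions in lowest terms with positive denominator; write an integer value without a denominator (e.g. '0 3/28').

C = [7/48, 11/48, 13/48, 7/16, 9/16, 2/3, 19/24, 7/8, 1]
j=0 picked index 0: u0 ∈ [0, 7/48)
j=1 picked index 0: u0 ∈ [-1/9, 5/144)
j=2 picked index 2: u0 ∈ [1/144, 7/144)
j=3 picked index 3: u0 ∈ [-1/16, 5/48)
j=4 picked index 4: u0 ∈ [-1/144, 17/144)
j=5 picked index 5: u0 ∈ [1/144, 1/9)
j=6 picked index 6: u0 ∈ [0, 1/8)
j=7 picked index 7: u0 ∈ [1/72, 7/72)
j=8 picked index 8: u0 ∈ [-1/72, 1/9)
intersection: [1/72, 5/144)

1/72 5/144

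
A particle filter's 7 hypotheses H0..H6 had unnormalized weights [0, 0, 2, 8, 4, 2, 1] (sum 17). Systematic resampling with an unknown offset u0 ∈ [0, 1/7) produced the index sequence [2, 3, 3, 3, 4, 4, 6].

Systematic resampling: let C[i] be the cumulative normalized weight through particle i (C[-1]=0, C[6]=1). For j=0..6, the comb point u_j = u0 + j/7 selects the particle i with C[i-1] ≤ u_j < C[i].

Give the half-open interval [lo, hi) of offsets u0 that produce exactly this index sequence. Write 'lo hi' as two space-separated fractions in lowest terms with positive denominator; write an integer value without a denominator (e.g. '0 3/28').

10/119 13/119

C = [0, 0, 2/17, 10/17, 14/17, 16/17, 1]
j=0 picked index 2: u0 ∈ [0, 2/17)
j=1 picked index 3: u0 ∈ [-3/119, 53/119)
j=2 picked index 3: u0 ∈ [-20/119, 36/119)
j=3 picked index 3: u0 ∈ [-37/119, 19/119)
j=4 picked index 4: u0 ∈ [2/119, 30/119)
j=5 picked index 4: u0 ∈ [-15/119, 13/119)
j=6 picked index 6: u0 ∈ [10/119, 1/7)
intersection: [10/119, 13/119)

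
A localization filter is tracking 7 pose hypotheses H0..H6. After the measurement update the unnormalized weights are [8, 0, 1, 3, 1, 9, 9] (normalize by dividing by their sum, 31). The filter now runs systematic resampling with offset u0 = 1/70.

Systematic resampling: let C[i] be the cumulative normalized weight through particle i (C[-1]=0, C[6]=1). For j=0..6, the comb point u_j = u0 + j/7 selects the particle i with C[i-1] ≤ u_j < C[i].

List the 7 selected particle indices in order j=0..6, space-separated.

C = [8/31, 8/31, 9/31, 12/31, 13/31, 22/31, 1]
j=0: u_0=1/70 ∈ [0, 8/31) → index 0
j=1: u_1=11/70 ∈ [0, 8/31) → index 0
j=2: u_2=3/10 ∈ [9/31, 12/31) → index 3
j=3: u_3=31/70 ∈ [13/31, 22/31) → index 5
j=4: u_4=41/70 ∈ [13/31, 22/31) → index 5
j=5: u_5=51/70 ∈ [22/31, 1) → index 6
j=6: u_6=61/70 ∈ [22/31, 1) → index 6

0 0 3 5 5 6 6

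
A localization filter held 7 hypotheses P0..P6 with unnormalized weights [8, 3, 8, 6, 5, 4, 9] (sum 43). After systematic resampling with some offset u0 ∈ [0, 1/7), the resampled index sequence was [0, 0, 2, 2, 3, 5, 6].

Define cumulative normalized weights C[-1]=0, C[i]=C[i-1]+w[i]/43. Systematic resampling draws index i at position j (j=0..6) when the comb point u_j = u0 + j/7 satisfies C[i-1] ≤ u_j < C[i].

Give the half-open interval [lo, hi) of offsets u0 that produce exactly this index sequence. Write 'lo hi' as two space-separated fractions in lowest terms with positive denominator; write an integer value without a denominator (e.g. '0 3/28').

C = [8/43, 11/43, 19/43, 25/43, 30/43, 34/43, 1]
j=0 picked index 0: u0 ∈ [0, 8/43)
j=1 picked index 0: u0 ∈ [-1/7, 13/301)
j=2 picked index 2: u0 ∈ [-9/301, 47/301)
j=3 picked index 2: u0 ∈ [-52/301, 4/301)
j=4 picked index 3: u0 ∈ [-39/301, 3/301)
j=5 picked index 5: u0 ∈ [-5/301, 23/301)
j=6 picked index 6: u0 ∈ [-20/301, 1/7)
intersection: [0, 3/301)

0 3/301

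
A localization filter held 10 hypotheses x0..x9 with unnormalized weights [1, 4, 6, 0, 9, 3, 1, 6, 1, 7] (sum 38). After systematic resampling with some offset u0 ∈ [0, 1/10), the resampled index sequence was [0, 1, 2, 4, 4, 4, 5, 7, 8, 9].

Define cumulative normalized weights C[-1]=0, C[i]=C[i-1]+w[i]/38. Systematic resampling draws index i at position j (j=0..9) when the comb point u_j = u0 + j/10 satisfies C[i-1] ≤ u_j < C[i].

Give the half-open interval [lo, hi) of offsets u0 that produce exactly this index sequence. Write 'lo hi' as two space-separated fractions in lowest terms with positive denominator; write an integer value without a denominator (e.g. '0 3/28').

0 1/190

C = [1/38, 5/38, 11/38, 11/38, 10/19, 23/38, 12/19, 15/19, 31/38, 1]
j=0 picked index 0: u0 ∈ [0, 1/38)
j=1 picked index 1: u0 ∈ [-7/95, 3/95)
j=2 picked index 2: u0 ∈ [-13/190, 17/190)
j=3 picked index 4: u0 ∈ [-1/95, 43/190)
j=4 picked index 4: u0 ∈ [-21/190, 12/95)
j=5 picked index 4: u0 ∈ [-4/19, 1/38)
j=6 picked index 5: u0 ∈ [-7/95, 1/190)
j=7 picked index 7: u0 ∈ [-13/190, 17/190)
j=8 picked index 8: u0 ∈ [-1/95, 3/190)
j=9 picked index 9: u0 ∈ [-8/95, 1/10)
intersection: [0, 1/190)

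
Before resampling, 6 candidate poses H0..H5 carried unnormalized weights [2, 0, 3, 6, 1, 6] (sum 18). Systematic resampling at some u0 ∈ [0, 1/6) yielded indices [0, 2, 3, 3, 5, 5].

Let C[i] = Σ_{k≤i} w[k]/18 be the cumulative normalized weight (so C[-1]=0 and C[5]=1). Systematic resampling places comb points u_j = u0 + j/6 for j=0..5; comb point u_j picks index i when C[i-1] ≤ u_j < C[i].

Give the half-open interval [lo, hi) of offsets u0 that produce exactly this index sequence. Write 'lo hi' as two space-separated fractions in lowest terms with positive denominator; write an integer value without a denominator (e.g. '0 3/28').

0 1/9

C = [1/9, 1/9, 5/18, 11/18, 2/3, 1]
j=0 picked index 0: u0 ∈ [0, 1/9)
j=1 picked index 2: u0 ∈ [-1/18, 1/9)
j=2 picked index 3: u0 ∈ [-1/18, 5/18)
j=3 picked index 3: u0 ∈ [-2/9, 1/9)
j=4 picked index 5: u0 ∈ [0, 1/3)
j=5 picked index 5: u0 ∈ [-1/6, 1/6)
intersection: [0, 1/9)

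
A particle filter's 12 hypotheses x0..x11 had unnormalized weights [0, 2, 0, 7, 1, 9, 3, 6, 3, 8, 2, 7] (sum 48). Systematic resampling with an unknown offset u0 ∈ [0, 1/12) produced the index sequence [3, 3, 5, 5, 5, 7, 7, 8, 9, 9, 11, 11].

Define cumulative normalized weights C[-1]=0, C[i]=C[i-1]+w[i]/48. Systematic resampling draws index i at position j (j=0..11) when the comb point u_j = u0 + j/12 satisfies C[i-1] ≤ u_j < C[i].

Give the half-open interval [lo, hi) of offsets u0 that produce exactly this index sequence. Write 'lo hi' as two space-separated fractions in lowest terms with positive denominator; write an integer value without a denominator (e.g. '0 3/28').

C = [0, 1/24, 1/24, 3/16, 5/24, 19/48, 11/24, 7/12, 31/48, 13/16, 41/48, 1]
j=0 picked index 3: u0 ∈ [1/24, 3/16)
j=1 picked index 3: u0 ∈ [-1/24, 5/48)
j=2 picked index 5: u0 ∈ [1/24, 11/48)
j=3 picked index 5: u0 ∈ [-1/24, 7/48)
j=4 picked index 5: u0 ∈ [-1/8, 1/16)
j=5 picked index 7: u0 ∈ [1/24, 1/6)
j=6 picked index 7: u0 ∈ [-1/24, 1/12)
j=7 picked index 8: u0 ∈ [0, 1/16)
j=8 picked index 9: u0 ∈ [-1/48, 7/48)
j=9 picked index 9: u0 ∈ [-5/48, 1/16)
j=10 picked index 11: u0 ∈ [1/48, 1/6)
j=11 picked index 11: u0 ∈ [-1/16, 1/12)
intersection: [1/24, 1/16)

1/24 1/16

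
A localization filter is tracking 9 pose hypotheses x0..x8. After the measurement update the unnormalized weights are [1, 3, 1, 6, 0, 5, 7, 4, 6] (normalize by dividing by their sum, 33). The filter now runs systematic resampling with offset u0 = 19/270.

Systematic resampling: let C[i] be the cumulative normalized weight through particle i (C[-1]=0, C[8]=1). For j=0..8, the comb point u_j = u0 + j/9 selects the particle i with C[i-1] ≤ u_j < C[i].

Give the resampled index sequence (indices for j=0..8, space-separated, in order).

1 3 3 5 6 6 7 8 8

C = [1/33, 4/33, 5/33, 1/3, 1/3, 16/33, 23/33, 9/11, 1]
j=0: u_0=19/270 ∈ [1/33, 4/33) → index 1
j=1: u_1=49/270 ∈ [5/33, 1/3) → index 3
j=2: u_2=79/270 ∈ [5/33, 1/3) → index 3
j=3: u_3=109/270 ∈ [1/3, 16/33) → index 5
j=4: u_4=139/270 ∈ [16/33, 23/33) → index 6
j=5: u_5=169/270 ∈ [16/33, 23/33) → index 6
j=6: u_6=199/270 ∈ [23/33, 9/11) → index 7
j=7: u_7=229/270 ∈ [9/11, 1) → index 8
j=8: u_8=259/270 ∈ [9/11, 1) → index 8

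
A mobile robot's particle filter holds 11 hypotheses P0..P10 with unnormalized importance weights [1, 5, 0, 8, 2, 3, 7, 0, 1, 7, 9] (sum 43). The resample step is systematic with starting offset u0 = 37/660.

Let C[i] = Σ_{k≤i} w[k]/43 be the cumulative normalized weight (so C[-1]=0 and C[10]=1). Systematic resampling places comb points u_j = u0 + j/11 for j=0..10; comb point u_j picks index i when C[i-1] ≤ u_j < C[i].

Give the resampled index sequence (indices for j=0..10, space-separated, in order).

C = [1/43, 6/43, 6/43, 14/43, 16/43, 19/43, 26/43, 26/43, 27/43, 34/43, 1]
j=0: u_0=37/660 ∈ [1/43, 6/43) → index 1
j=1: u_1=97/660 ∈ [6/43, 14/43) → index 3
j=2: u_2=157/660 ∈ [6/43, 14/43) → index 3
j=3: u_3=217/660 ∈ [14/43, 16/43) → index 4
j=4: u_4=277/660 ∈ [16/43, 19/43) → index 5
j=5: u_5=337/660 ∈ [19/43, 26/43) → index 6
j=6: u_6=397/660 ∈ [19/43, 26/43) → index 6
j=7: u_7=457/660 ∈ [27/43, 34/43) → index 9
j=8: u_8=47/60 ∈ [27/43, 34/43) → index 9
j=9: u_9=577/660 ∈ [34/43, 1) → index 10
j=10: u_10=637/660 ∈ [34/43, 1) → index 10

1 3 3 4 5 6 6 9 9 10 10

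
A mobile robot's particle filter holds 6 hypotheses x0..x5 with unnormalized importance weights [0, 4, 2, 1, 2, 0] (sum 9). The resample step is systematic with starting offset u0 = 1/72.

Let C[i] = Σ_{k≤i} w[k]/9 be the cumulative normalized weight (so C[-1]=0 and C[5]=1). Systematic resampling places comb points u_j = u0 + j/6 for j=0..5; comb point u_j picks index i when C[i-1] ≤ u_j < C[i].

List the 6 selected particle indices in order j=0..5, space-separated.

C = [0, 4/9, 2/3, 7/9, 1, 1]
j=0: u_0=1/72 ∈ [0, 4/9) → index 1
j=1: u_1=13/72 ∈ [0, 4/9) → index 1
j=2: u_2=25/72 ∈ [0, 4/9) → index 1
j=3: u_3=37/72 ∈ [4/9, 2/3) → index 2
j=4: u_4=49/72 ∈ [2/3, 7/9) → index 3
j=5: u_5=61/72 ∈ [7/9, 1) → index 4

1 1 1 2 3 4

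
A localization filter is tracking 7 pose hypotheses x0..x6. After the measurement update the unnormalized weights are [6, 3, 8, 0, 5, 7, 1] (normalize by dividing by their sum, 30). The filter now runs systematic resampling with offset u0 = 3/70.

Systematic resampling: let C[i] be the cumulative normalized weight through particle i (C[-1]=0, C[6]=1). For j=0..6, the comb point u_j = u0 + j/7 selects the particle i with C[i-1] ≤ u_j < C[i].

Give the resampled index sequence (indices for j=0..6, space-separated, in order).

0 0 2 2 4 5 5

C = [1/5, 3/10, 17/30, 17/30, 11/15, 29/30, 1]
j=0: u_0=3/70 ∈ [0, 1/5) → index 0
j=1: u_1=13/70 ∈ [0, 1/5) → index 0
j=2: u_2=23/70 ∈ [3/10, 17/30) → index 2
j=3: u_3=33/70 ∈ [3/10, 17/30) → index 2
j=4: u_4=43/70 ∈ [17/30, 11/15) → index 4
j=5: u_5=53/70 ∈ [11/15, 29/30) → index 5
j=6: u_6=9/10 ∈ [11/15, 29/30) → index 5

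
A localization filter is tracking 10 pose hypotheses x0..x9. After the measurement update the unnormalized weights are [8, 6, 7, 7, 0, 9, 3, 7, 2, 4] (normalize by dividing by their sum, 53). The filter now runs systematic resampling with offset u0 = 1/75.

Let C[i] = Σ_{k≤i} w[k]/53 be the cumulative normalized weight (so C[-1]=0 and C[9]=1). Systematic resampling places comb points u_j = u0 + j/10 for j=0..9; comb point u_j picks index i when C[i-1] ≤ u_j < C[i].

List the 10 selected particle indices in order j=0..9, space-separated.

C = [8/53, 14/53, 21/53, 28/53, 28/53, 37/53, 40/53, 47/53, 49/53, 1]
j=0: u_0=1/75 ∈ [0, 8/53) → index 0
j=1: u_1=17/150 ∈ [0, 8/53) → index 0
j=2: u_2=16/75 ∈ [8/53, 14/53) → index 1
j=3: u_3=47/150 ∈ [14/53, 21/53) → index 2
j=4: u_4=31/75 ∈ [21/53, 28/53) → index 3
j=5: u_5=77/150 ∈ [21/53, 28/53) → index 3
j=6: u_6=46/75 ∈ [28/53, 37/53) → index 5
j=7: u_7=107/150 ∈ [37/53, 40/53) → index 6
j=8: u_8=61/75 ∈ [40/53, 47/53) → index 7
j=9: u_9=137/150 ∈ [47/53, 49/53) → index 8

0 0 1 2 3 3 5 6 7 8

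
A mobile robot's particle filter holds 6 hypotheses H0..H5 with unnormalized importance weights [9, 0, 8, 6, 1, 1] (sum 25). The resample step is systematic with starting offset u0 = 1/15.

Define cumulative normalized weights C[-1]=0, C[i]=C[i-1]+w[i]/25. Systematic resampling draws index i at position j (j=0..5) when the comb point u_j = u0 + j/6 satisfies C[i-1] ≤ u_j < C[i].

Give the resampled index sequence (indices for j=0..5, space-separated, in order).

C = [9/25, 9/25, 17/25, 23/25, 24/25, 1]
j=0: u_0=1/15 ∈ [0, 9/25) → index 0
j=1: u_1=7/30 ∈ [0, 9/25) → index 0
j=2: u_2=2/5 ∈ [9/25, 17/25) → index 2
j=3: u_3=17/30 ∈ [9/25, 17/25) → index 2
j=4: u_4=11/15 ∈ [17/25, 23/25) → index 3
j=5: u_5=9/10 ∈ [17/25, 23/25) → index 3

0 0 2 2 3 3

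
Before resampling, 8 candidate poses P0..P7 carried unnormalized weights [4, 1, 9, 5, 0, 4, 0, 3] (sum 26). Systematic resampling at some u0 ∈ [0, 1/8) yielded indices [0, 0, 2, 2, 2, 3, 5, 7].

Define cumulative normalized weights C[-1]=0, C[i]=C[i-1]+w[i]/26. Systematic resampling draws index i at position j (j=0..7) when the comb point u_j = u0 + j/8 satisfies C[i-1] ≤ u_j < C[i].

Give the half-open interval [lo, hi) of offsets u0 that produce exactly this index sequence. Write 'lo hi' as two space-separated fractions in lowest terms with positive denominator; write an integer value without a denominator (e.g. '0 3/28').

1/104 3/104

C = [2/13, 5/26, 7/13, 19/26, 19/26, 23/26, 23/26, 1]
j=0 picked index 0: u0 ∈ [0, 2/13)
j=1 picked index 0: u0 ∈ [-1/8, 3/104)
j=2 picked index 2: u0 ∈ [-3/52, 15/52)
j=3 picked index 2: u0 ∈ [-19/104, 17/104)
j=4 picked index 2: u0 ∈ [-4/13, 1/26)
j=5 picked index 3: u0 ∈ [-9/104, 11/104)
j=6 picked index 5: u0 ∈ [-1/52, 7/52)
j=7 picked index 7: u0 ∈ [1/104, 1/8)
intersection: [1/104, 3/104)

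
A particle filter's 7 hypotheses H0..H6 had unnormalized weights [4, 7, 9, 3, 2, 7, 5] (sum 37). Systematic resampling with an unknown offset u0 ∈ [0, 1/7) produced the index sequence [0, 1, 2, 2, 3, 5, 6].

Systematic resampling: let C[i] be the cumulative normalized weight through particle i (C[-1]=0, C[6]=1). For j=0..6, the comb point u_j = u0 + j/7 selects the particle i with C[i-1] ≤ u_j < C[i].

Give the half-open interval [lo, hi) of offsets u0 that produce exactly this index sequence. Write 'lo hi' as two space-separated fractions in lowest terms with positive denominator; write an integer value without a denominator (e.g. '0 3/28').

C = [4/37, 11/37, 20/37, 23/37, 25/37, 32/37, 1]
j=0 picked index 0: u0 ∈ [0, 4/37)
j=1 picked index 1: u0 ∈ [-9/259, 40/259)
j=2 picked index 2: u0 ∈ [3/259, 66/259)
j=3 picked index 2: u0 ∈ [-34/259, 29/259)
j=4 picked index 3: u0 ∈ [-8/259, 13/259)
j=5 picked index 5: u0 ∈ [-10/259, 39/259)
j=6 picked index 6: u0 ∈ [2/259, 1/7)
intersection: [3/259, 13/259)

3/259 13/259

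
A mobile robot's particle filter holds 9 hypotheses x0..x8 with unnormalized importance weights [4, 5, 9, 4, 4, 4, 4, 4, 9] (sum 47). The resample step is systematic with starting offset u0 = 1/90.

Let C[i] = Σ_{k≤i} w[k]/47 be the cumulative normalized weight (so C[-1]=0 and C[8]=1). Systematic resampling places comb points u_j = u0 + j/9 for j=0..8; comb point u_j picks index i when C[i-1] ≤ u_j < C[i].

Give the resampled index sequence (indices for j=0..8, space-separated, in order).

C = [4/47, 9/47, 18/47, 22/47, 26/47, 30/47, 34/47, 38/47, 1]
j=0: u_0=1/90 ∈ [0, 4/47) → index 0
j=1: u_1=11/90 ∈ [4/47, 9/47) → index 1
j=2: u_2=7/30 ∈ [9/47, 18/47) → index 2
j=3: u_3=31/90 ∈ [9/47, 18/47) → index 2
j=4: u_4=41/90 ∈ [18/47, 22/47) → index 3
j=5: u_5=17/30 ∈ [26/47, 30/47) → index 5
j=6: u_6=61/90 ∈ [30/47, 34/47) → index 6
j=7: u_7=71/90 ∈ [34/47, 38/47) → index 7
j=8: u_8=9/10 ∈ [38/47, 1) → index 8

0 1 2 2 3 5 6 7 8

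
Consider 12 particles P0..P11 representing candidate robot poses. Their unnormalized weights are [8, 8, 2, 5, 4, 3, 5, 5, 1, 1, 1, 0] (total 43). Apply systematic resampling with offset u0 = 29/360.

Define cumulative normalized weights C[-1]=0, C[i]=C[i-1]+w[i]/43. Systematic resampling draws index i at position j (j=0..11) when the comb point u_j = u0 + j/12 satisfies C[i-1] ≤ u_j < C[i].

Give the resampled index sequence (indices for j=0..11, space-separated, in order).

C = [8/43, 16/43, 18/43, 23/43, 27/43, 30/43, 35/43, 40/43, 41/43, 42/43, 1, 1]
j=0: u_0=29/360 ∈ [0, 8/43) → index 0
j=1: u_1=59/360 ∈ [0, 8/43) → index 0
j=2: u_2=89/360 ∈ [8/43, 16/43) → index 1
j=3: u_3=119/360 ∈ [8/43, 16/43) → index 1
j=4: u_4=149/360 ∈ [16/43, 18/43) → index 2
j=5: u_5=179/360 ∈ [18/43, 23/43) → index 3
j=6: u_6=209/360 ∈ [23/43, 27/43) → index 4
j=7: u_7=239/360 ∈ [27/43, 30/43) → index 5
j=8: u_8=269/360 ∈ [30/43, 35/43) → index 6
j=9: u_9=299/360 ∈ [35/43, 40/43) → index 7
j=10: u_10=329/360 ∈ [35/43, 40/43) → index 7
j=11: u_11=359/360 ∈ [42/43, 1) → index 10

0 0 1 1 2 3 4 5 6 7 7 10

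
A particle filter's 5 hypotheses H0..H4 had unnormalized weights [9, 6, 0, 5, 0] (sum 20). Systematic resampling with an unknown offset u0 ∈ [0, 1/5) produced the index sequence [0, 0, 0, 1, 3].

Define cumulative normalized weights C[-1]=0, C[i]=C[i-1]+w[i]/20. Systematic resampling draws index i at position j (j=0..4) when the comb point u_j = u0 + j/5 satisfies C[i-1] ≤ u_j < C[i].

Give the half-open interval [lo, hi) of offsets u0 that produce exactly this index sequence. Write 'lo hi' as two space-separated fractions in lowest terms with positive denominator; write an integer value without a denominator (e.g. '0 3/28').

0 1/20

C = [9/20, 3/4, 3/4, 1, 1]
j=0 picked index 0: u0 ∈ [0, 9/20)
j=1 picked index 0: u0 ∈ [-1/5, 1/4)
j=2 picked index 0: u0 ∈ [-2/5, 1/20)
j=3 picked index 1: u0 ∈ [-3/20, 3/20)
j=4 picked index 3: u0 ∈ [-1/20, 1/5)
intersection: [0, 1/20)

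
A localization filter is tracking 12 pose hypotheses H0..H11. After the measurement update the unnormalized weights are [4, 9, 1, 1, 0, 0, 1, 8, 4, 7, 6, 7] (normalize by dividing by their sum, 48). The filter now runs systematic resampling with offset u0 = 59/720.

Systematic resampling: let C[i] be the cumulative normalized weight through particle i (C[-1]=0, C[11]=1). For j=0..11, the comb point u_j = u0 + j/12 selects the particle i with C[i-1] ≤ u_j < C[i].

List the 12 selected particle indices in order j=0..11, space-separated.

0 1 1 6 7 7 8 9 10 10 11 11

C = [1/12, 13/48, 7/24, 5/16, 5/16, 5/16, 1/3, 1/2, 7/12, 35/48, 41/48, 1]
j=0: u_0=59/720 ∈ [0, 1/12) → index 0
j=1: u_1=119/720 ∈ [1/12, 13/48) → index 1
j=2: u_2=179/720 ∈ [1/12, 13/48) → index 1
j=3: u_3=239/720 ∈ [5/16, 1/3) → index 6
j=4: u_4=299/720 ∈ [1/3, 1/2) → index 7
j=5: u_5=359/720 ∈ [1/3, 1/2) → index 7
j=6: u_6=419/720 ∈ [1/2, 7/12) → index 8
j=7: u_7=479/720 ∈ [7/12, 35/48) → index 9
j=8: u_8=539/720 ∈ [35/48, 41/48) → index 10
j=9: u_9=599/720 ∈ [35/48, 41/48) → index 10
j=10: u_10=659/720 ∈ [41/48, 1) → index 11
j=11: u_11=719/720 ∈ [41/48, 1) → index 11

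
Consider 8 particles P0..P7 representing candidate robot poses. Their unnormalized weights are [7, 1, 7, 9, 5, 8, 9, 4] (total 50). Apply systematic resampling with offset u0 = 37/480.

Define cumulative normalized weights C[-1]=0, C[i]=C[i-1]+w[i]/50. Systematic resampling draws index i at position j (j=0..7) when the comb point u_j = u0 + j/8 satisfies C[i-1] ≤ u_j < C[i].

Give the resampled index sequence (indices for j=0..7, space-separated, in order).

0 2 3 3 4 5 6 7

C = [7/50, 4/25, 3/10, 12/25, 29/50, 37/50, 23/25, 1]
j=0: u_0=37/480 ∈ [0, 7/50) → index 0
j=1: u_1=97/480 ∈ [4/25, 3/10) → index 2
j=2: u_2=157/480 ∈ [3/10, 12/25) → index 3
j=3: u_3=217/480 ∈ [3/10, 12/25) → index 3
j=4: u_4=277/480 ∈ [12/25, 29/50) → index 4
j=5: u_5=337/480 ∈ [29/50, 37/50) → index 5
j=6: u_6=397/480 ∈ [37/50, 23/25) → index 6
j=7: u_7=457/480 ∈ [23/25, 1) → index 7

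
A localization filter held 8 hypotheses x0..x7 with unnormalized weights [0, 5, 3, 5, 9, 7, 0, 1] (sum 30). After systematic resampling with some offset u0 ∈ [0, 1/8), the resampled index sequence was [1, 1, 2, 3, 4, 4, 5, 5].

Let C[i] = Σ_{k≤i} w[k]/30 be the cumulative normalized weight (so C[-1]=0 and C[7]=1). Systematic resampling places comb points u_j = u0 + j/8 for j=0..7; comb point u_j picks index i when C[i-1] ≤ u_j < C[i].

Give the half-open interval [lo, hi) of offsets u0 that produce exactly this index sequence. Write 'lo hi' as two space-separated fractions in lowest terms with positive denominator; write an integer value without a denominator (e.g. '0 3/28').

C = [0, 1/6, 4/15, 13/30, 11/15, 29/30, 29/30, 1]
j=0 picked index 1: u0 ∈ [0, 1/6)
j=1 picked index 1: u0 ∈ [-1/8, 1/24)
j=2 picked index 2: u0 ∈ [-1/12, 1/60)
j=3 picked index 3: u0 ∈ [-13/120, 7/120)
j=4 picked index 4: u0 ∈ [-1/15, 7/30)
j=5 picked index 4: u0 ∈ [-23/120, 13/120)
j=6 picked index 5: u0 ∈ [-1/60, 13/60)
j=7 picked index 5: u0 ∈ [-17/120, 11/120)
intersection: [0, 1/60)

0 1/60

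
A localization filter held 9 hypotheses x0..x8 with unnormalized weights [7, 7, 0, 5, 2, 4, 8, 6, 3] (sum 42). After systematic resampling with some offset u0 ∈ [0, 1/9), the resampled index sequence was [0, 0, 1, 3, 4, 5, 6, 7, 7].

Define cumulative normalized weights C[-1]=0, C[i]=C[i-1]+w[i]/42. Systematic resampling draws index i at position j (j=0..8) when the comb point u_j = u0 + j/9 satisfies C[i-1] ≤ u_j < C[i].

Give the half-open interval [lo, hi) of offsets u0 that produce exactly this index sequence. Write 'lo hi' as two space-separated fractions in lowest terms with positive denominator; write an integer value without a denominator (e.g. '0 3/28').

C = [1/6, 1/3, 1/3, 19/42, 1/2, 25/42, 11/14, 13/14, 1]
j=0 picked index 0: u0 ∈ [0, 1/6)
j=1 picked index 0: u0 ∈ [-1/9, 1/18)
j=2 picked index 1: u0 ∈ [-1/18, 1/9)
j=3 picked index 3: u0 ∈ [0, 5/42)
j=4 picked index 4: u0 ∈ [1/126, 1/18)
j=5 picked index 5: u0 ∈ [-1/18, 5/126)
j=6 picked index 6: u0 ∈ [-1/14, 5/42)
j=7 picked index 7: u0 ∈ [1/126, 19/126)
j=8 picked index 7: u0 ∈ [-13/126, 5/126)
intersection: [1/126, 5/126)

1/126 5/126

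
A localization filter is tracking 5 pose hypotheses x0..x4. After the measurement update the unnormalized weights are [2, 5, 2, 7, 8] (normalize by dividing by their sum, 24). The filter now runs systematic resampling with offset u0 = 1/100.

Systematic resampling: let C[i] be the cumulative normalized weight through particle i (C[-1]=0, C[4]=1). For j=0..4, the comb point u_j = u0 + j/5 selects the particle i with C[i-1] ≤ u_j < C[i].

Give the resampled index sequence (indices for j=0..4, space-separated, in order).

C = [1/12, 7/24, 3/8, 2/3, 1]
j=0: u_0=1/100 ∈ [0, 1/12) → index 0
j=1: u_1=21/100 ∈ [1/12, 7/24) → index 1
j=2: u_2=41/100 ∈ [3/8, 2/3) → index 3
j=3: u_3=61/100 ∈ [3/8, 2/3) → index 3
j=4: u_4=81/100 ∈ [2/3, 1) → index 4

0 1 3 3 4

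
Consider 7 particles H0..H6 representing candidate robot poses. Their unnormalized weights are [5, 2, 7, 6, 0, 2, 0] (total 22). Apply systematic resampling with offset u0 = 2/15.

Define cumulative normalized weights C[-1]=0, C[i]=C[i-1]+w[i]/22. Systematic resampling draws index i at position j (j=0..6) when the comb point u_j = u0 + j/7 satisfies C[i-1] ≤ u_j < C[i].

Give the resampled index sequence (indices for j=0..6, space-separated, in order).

0 1 2 2 3 3 5

C = [5/22, 7/22, 7/11, 10/11, 10/11, 1, 1]
j=0: u_0=2/15 ∈ [0, 5/22) → index 0
j=1: u_1=29/105 ∈ [5/22, 7/22) → index 1
j=2: u_2=44/105 ∈ [7/22, 7/11) → index 2
j=3: u_3=59/105 ∈ [7/22, 7/11) → index 2
j=4: u_4=74/105 ∈ [7/11, 10/11) → index 3
j=5: u_5=89/105 ∈ [7/11, 10/11) → index 3
j=6: u_6=104/105 ∈ [10/11, 1) → index 5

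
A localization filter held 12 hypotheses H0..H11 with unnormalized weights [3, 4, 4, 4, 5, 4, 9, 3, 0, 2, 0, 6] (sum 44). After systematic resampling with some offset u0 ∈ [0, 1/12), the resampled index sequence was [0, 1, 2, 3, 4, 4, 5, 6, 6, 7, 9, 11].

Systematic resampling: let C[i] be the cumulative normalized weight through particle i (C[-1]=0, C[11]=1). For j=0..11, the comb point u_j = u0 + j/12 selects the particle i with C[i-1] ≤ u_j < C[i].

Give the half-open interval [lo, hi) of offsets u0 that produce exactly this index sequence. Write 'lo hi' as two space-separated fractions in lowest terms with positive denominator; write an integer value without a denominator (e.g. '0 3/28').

1/132 1/33

C = [3/44, 7/44, 1/4, 15/44, 5/11, 6/11, 3/4, 9/11, 9/11, 19/22, 19/22, 1]
j=0 picked index 0: u0 ∈ [0, 3/44)
j=1 picked index 1: u0 ∈ [-1/66, 5/66)
j=2 picked index 2: u0 ∈ [-1/132, 1/12)
j=3 picked index 3: u0 ∈ [0, 1/11)
j=4 picked index 4: u0 ∈ [1/132, 4/33)
j=5 picked index 4: u0 ∈ [-5/66, 5/132)
j=6 picked index 5: u0 ∈ [-1/22, 1/22)
j=7 picked index 6: u0 ∈ [-5/132, 1/6)
j=8 picked index 6: u0 ∈ [-4/33, 1/12)
j=9 picked index 7: u0 ∈ [0, 3/44)
j=10 picked index 9: u0 ∈ [-1/66, 1/33)
j=11 picked index 11: u0 ∈ [-7/132, 1/12)
intersection: [1/132, 1/33)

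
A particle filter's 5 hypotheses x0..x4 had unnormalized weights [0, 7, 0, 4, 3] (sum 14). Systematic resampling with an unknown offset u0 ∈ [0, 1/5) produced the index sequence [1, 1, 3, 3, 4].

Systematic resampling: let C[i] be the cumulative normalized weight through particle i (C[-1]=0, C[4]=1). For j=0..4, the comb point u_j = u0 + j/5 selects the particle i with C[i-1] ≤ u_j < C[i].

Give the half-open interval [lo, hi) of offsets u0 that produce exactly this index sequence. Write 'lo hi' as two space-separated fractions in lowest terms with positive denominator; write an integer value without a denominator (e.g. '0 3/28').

1/10 13/70

C = [0, 1/2, 1/2, 11/14, 1]
j=0 picked index 1: u0 ∈ [0, 1/2)
j=1 picked index 1: u0 ∈ [-1/5, 3/10)
j=2 picked index 3: u0 ∈ [1/10, 27/70)
j=3 picked index 3: u0 ∈ [-1/10, 13/70)
j=4 picked index 4: u0 ∈ [-1/70, 1/5)
intersection: [1/10, 13/70)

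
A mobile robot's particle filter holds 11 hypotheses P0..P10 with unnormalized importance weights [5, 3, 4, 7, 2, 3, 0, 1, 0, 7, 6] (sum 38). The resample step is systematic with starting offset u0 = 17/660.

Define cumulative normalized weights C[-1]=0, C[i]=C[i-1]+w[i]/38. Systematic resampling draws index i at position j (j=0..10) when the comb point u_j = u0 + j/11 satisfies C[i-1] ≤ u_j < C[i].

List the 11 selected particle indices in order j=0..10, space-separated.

C = [5/38, 4/19, 6/19, 1/2, 21/38, 12/19, 12/19, 25/38, 25/38, 16/19, 1]
j=0: u_0=17/660 ∈ [0, 5/38) → index 0
j=1: u_1=7/60 ∈ [0, 5/38) → index 0
j=2: u_2=137/660 ∈ [5/38, 4/19) → index 1
j=3: u_3=197/660 ∈ [4/19, 6/19) → index 2
j=4: u_4=257/660 ∈ [6/19, 1/2) → index 3
j=5: u_5=317/660 ∈ [6/19, 1/2) → index 3
j=6: u_6=377/660 ∈ [21/38, 12/19) → index 5
j=7: u_7=437/660 ∈ [25/38, 16/19) → index 9
j=8: u_8=497/660 ∈ [25/38, 16/19) → index 9
j=9: u_9=557/660 ∈ [16/19, 1) → index 10
j=10: u_10=617/660 ∈ [16/19, 1) → index 10

0 0 1 2 3 3 5 9 9 10 10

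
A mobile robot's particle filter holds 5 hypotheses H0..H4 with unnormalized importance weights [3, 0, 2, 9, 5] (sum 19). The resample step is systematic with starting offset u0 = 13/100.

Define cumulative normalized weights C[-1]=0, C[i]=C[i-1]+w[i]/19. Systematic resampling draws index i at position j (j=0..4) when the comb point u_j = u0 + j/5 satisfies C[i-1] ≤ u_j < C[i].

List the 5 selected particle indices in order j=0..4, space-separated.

C = [3/19, 3/19, 5/19, 14/19, 1]
j=0: u_0=13/100 ∈ [0, 3/19) → index 0
j=1: u_1=33/100 ∈ [5/19, 14/19) → index 3
j=2: u_2=53/100 ∈ [5/19, 14/19) → index 3
j=3: u_3=73/100 ∈ [5/19, 14/19) → index 3
j=4: u_4=93/100 ∈ [14/19, 1) → index 4

0 3 3 3 4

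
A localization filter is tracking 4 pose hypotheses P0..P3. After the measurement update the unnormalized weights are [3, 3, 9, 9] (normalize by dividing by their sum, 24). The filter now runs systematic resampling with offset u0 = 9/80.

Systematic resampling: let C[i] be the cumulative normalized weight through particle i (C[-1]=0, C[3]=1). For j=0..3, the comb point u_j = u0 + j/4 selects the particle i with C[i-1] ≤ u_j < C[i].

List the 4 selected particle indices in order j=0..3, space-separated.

C = [1/8, 1/4, 5/8, 1]
j=0: u_0=9/80 ∈ [0, 1/8) → index 0
j=1: u_1=29/80 ∈ [1/4, 5/8) → index 2
j=2: u_2=49/80 ∈ [1/4, 5/8) → index 2
j=3: u_3=69/80 ∈ [5/8, 1) → index 3

0 2 2 3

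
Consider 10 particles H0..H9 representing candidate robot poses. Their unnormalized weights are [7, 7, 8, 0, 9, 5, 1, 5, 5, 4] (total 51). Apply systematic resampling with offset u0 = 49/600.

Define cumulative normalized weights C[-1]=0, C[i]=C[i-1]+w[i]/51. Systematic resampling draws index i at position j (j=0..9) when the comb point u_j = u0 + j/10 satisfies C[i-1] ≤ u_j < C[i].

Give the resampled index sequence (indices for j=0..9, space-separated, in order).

C = [7/51, 14/51, 22/51, 22/51, 31/51, 12/17, 37/51, 14/17, 47/51, 1]
j=0: u_0=49/600 ∈ [0, 7/51) → index 0
j=1: u_1=109/600 ∈ [7/51, 14/51) → index 1
j=2: u_2=169/600 ∈ [14/51, 22/51) → index 2
j=3: u_3=229/600 ∈ [14/51, 22/51) → index 2
j=4: u_4=289/600 ∈ [22/51, 31/51) → index 4
j=5: u_5=349/600 ∈ [22/51, 31/51) → index 4
j=6: u_6=409/600 ∈ [31/51, 12/17) → index 5
j=7: u_7=469/600 ∈ [37/51, 14/17) → index 7
j=8: u_8=529/600 ∈ [14/17, 47/51) → index 8
j=9: u_9=589/600 ∈ [47/51, 1) → index 9

0 1 2 2 4 4 5 7 8 9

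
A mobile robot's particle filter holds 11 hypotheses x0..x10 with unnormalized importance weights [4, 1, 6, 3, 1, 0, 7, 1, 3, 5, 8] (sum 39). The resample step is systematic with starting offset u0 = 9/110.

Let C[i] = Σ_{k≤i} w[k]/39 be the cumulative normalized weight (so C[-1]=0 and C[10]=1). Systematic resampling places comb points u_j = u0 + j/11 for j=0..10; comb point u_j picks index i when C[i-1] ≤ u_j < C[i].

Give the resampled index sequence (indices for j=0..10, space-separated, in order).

C = [4/39, 5/39, 11/39, 14/39, 5/13, 5/13, 22/39, 23/39, 2/3, 31/39, 1]
j=0: u_0=9/110 ∈ [0, 4/39) → index 0
j=1: u_1=19/110 ∈ [5/39, 11/39) → index 2
j=2: u_2=29/110 ∈ [5/39, 11/39) → index 2
j=3: u_3=39/110 ∈ [11/39, 14/39) → index 3
j=4: u_4=49/110 ∈ [5/13, 22/39) → index 6
j=5: u_5=59/110 ∈ [5/13, 22/39) → index 6
j=6: u_6=69/110 ∈ [23/39, 2/3) → index 8
j=7: u_7=79/110 ∈ [2/3, 31/39) → index 9
j=8: u_8=89/110 ∈ [31/39, 1) → index 10
j=9: u_9=9/10 ∈ [31/39, 1) → index 10
j=10: u_10=109/110 ∈ [31/39, 1) → index 10

0 2 2 3 6 6 8 9 10 10 10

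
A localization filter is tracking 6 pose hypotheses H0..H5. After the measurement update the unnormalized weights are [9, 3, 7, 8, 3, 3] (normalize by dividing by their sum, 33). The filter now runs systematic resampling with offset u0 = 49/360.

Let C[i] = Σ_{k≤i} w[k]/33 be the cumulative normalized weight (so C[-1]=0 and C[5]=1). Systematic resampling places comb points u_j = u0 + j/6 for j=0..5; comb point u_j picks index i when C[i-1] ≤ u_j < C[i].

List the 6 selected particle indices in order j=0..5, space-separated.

0 1 2 3 3 5

C = [3/11, 4/11, 19/33, 9/11, 10/11, 1]
j=0: u_0=49/360 ∈ [0, 3/11) → index 0
j=1: u_1=109/360 ∈ [3/11, 4/11) → index 1
j=2: u_2=169/360 ∈ [4/11, 19/33) → index 2
j=3: u_3=229/360 ∈ [19/33, 9/11) → index 3
j=4: u_4=289/360 ∈ [19/33, 9/11) → index 3
j=5: u_5=349/360 ∈ [10/11, 1) → index 5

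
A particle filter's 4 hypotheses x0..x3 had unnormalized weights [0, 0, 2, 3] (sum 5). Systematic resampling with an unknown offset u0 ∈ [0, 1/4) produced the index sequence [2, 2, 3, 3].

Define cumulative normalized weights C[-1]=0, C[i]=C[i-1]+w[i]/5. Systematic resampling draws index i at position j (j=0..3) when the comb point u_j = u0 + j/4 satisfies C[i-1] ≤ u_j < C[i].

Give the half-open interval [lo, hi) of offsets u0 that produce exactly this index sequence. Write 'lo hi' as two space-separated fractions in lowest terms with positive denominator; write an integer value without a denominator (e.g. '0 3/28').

0 3/20

C = [0, 0, 2/5, 1]
j=0 picked index 2: u0 ∈ [0, 2/5)
j=1 picked index 2: u0 ∈ [-1/4, 3/20)
j=2 picked index 3: u0 ∈ [-1/10, 1/2)
j=3 picked index 3: u0 ∈ [-7/20, 1/4)
intersection: [0, 3/20)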